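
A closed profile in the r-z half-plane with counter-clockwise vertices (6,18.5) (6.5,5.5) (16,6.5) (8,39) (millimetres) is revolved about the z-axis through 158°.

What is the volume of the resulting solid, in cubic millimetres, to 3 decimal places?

Volume = 4781.713 mm³

Profile (r,z), 4 vertices: (6,18.5) (6.5,5.5) (16,6.5) (8,39)
edge 0: (6,18.5)→(6.5,5.5)  cross = 6·5.5 − 6.5·18.5 = -87.2500; (r_i+r_j)·cross = 12.5·-87.2500 = -1090.6250
edge 1: (6.5,5.5)→(16,6.5)  cross = 6.5·6.5 − 16·5.5 = -45.7500; (r_i+r_j)·cross = 22.5·-45.7500 = -1029.3750
edge 2: (16,6.5)→(8,39)  cross = 16·39 − 8·6.5 = 572.0000; (r_i+r_j)·cross = 24·572.0000 = 13728.0000
edge 3: (8,39)→(6,18.5)  cross = 8·18.5 − 6·39 = -86.0000; (r_i+r_j)·cross = 14·-86.0000 = -1204.0000
Σcross = 353.0000 → A = |Σcross|/2 = 176.5000 mm²
Σ(r_i+r_j)·cross = 10404.0000 → first moment M = |Σ|/6 = 1734.0000
R_c = M/A = 1734.0000/176.5000 = 9.8244 mm
θ = 158° = 2.757620 rad
V = θ·R_c·A = 2.757620·9.8244·176.5000 = 4781.713 mm³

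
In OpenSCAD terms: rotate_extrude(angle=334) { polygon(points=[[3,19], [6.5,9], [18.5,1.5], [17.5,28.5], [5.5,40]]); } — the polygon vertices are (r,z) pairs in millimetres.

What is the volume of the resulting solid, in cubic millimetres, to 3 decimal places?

Volume = 24836.643 mm³

Profile (r,z), 5 vertices: (3,19) (6.5,9) (18.5,1.5) (17.5,28.5) (5.5,40)
edge 0: (3,19)→(6.5,9)  cross = 3·9 − 6.5·19 = -96.5000; (r_i+r_j)·cross = 9.5·-96.5000 = -916.7500
edge 1: (6.5,9)→(18.5,1.5)  cross = 6.5·1.5 − 18.5·9 = -156.7500; (r_i+r_j)·cross = 25·-156.7500 = -3918.7500
edge 2: (18.5,1.5)→(17.5,28.5)  cross = 18.5·28.5 − 17.5·1.5 = 501.0000; (r_i+r_j)·cross = 36·501.0000 = 18036.0000
edge 3: (17.5,28.5)→(5.5,40)  cross = 17.5·40 − 5.5·28.5 = 543.2500; (r_i+r_j)·cross = 23·543.2500 = 12494.7500
edge 4: (5.5,40)→(3,19)  cross = 5.5·19 − 3·40 = -15.5000; (r_i+r_j)·cross = 8.5·-15.5000 = -131.7500
Σcross = 775.5000 → A = |Σcross|/2 = 387.7500 mm²
Σ(r_i+r_j)·cross = 25563.5000 → first moment M = |Σ|/6 = 4260.5833
R_c = M/A = 4260.5833/387.7500 = 10.9880 mm
θ = 334° = 5.829400 rad
V = θ·R_c·A = 5.829400·10.9880·387.7500 = 24836.643 mm³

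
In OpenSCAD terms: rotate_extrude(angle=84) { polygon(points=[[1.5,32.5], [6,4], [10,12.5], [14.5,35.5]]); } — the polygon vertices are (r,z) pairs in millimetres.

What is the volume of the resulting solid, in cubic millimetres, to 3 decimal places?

Profile (r,z), 4 vertices: (1.5,32.5) (6,4) (10,12.5) (14.5,35.5)
edge 0: (1.5,32.5)→(6,4)  cross = 1.5·4 − 6·32.5 = -189.0000; (r_i+r_j)·cross = 7.5·-189.0000 = -1417.5000
edge 1: (6,4)→(10,12.5)  cross = 6·12.5 − 10·4 = 35.0000; (r_i+r_j)·cross = 16·35.0000 = 560.0000
edge 2: (10,12.5)→(14.5,35.5)  cross = 10·35.5 − 14.5·12.5 = 173.7500; (r_i+r_j)·cross = 24.5·173.7500 = 4256.8750
edge 3: (14.5,35.5)→(1.5,32.5)  cross = 14.5·32.5 − 1.5·35.5 = 418.0000; (r_i+r_j)·cross = 16·418.0000 = 6688.0000
Σcross = 437.7500 → A = |Σcross|/2 = 218.8750 mm²
Σ(r_i+r_j)·cross = 10087.3750 → first moment M = |Σ|/6 = 1681.2292
R_c = M/A = 1681.2292/218.8750 = 7.6812 mm
θ = 84° = 1.466077 rad
V = θ·R_c·A = 1.466077·7.6812·218.8750 = 2464.811 mm³

Volume = 2464.811 mm³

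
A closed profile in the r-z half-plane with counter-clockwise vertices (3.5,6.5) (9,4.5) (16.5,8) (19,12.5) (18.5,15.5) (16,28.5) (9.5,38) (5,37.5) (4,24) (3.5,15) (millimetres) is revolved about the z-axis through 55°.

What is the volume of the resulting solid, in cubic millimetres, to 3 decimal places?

Profile (r,z), 10 vertices: (3.5,6.5) (9,4.5) (16.5,8) (19,12.5) (18.5,15.5) (16,28.5) (9.5,38) (5,37.5) (4,24) (3.5,15)
edge 0: (3.5,6.5)→(9,4.5)  cross = 3.5·4.5 − 9·6.5 = -42.7500; (r_i+r_j)·cross = 12.5·-42.7500 = -534.3750
edge 1: (9,4.5)→(16.5,8)  cross = 9·8 − 16.5·4.5 = -2.2500; (r_i+r_j)·cross = 25.5·-2.2500 = -57.3750
edge 2: (16.5,8)→(19,12.5)  cross = 16.5·12.5 − 19·8 = 54.2500; (r_i+r_j)·cross = 35.5·54.2500 = 1925.8750
edge 3: (19,12.5)→(18.5,15.5)  cross = 19·15.5 − 18.5·12.5 = 63.2500; (r_i+r_j)·cross = 37.5·63.2500 = 2371.8750
edge 4: (18.5,15.5)→(16,28.5)  cross = 18.5·28.5 − 16·15.5 = 279.2500; (r_i+r_j)·cross = 34.5·279.2500 = 9634.1250
edge 5: (16,28.5)→(9.5,38)  cross = 16·38 − 9.5·28.5 = 337.2500; (r_i+r_j)·cross = 25.5·337.2500 = 8599.8750
edge 6: (9.5,38)→(5,37.5)  cross = 9.5·37.5 − 5·38 = 166.2500; (r_i+r_j)·cross = 14.5·166.2500 = 2410.6250
edge 7: (5,37.5)→(4,24)  cross = 5·24 − 4·37.5 = -30.0000; (r_i+r_j)·cross = 9·-30.0000 = -270.0000
edge 8: (4,24)→(3.5,15)  cross = 4·15 − 3.5·24 = -24.0000; (r_i+r_j)·cross = 7.5·-24.0000 = -180.0000
edge 9: (3.5,15)→(3.5,6.5)  cross = 3.5·6.5 − 3.5·15 = -29.7500; (r_i+r_j)·cross = 7·-29.7500 = -208.2500
Σcross = 771.5000 → A = |Σcross|/2 = 385.7500 mm²
Σ(r_i+r_j)·cross = 23692.3750 → first moment M = |Σ|/6 = 3948.7292
R_c = M/A = 3948.7292/385.7500 = 10.2365 mm
θ = 55° = 0.959931 rad
V = θ·R_c·A = 0.959931·10.2365·385.7500 = 3790.508 mm³

Volume = 3790.508 mm³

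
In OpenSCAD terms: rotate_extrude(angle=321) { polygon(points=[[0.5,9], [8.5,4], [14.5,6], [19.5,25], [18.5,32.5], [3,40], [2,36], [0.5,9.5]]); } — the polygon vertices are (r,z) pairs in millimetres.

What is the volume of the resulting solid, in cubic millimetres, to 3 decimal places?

Profile (r,z), 8 vertices: (0.5,9) (8.5,4) (14.5,6) (19.5,25) (18.5,32.5) (3,40) (2,36) (0.5,9.5)
edge 0: (0.5,9)→(8.5,4)  cross = 0.5·4 − 8.5·9 = -74.5000; (r_i+r_j)·cross = 9·-74.5000 = -670.5000
edge 1: (8.5,4)→(14.5,6)  cross = 8.5·6 − 14.5·4 = -7.0000; (r_i+r_j)·cross = 23·-7.0000 = -161.0000
edge 2: (14.5,6)→(19.5,25)  cross = 14.5·25 − 19.5·6 = 245.5000; (r_i+r_j)·cross = 34·245.5000 = 8347.0000
edge 3: (19.5,25)→(18.5,32.5)  cross = 19.5·32.5 − 18.5·25 = 171.2500; (r_i+r_j)·cross = 38·171.2500 = 6507.5000
edge 4: (18.5,32.5)→(3,40)  cross = 18.5·40 − 3·32.5 = 642.5000; (r_i+r_j)·cross = 21.5·642.5000 = 13813.7500
edge 5: (3,40)→(2,36)  cross = 3·36 − 2·40 = 28.0000; (r_i+r_j)·cross = 5·28.0000 = 140.0000
edge 6: (2,36)→(0.5,9.5)  cross = 2·9.5 − 0.5·36 = 1.0000; (r_i+r_j)·cross = 2.5·1.0000 = 2.5000
edge 7: (0.5,9.5)→(0.5,9)  cross = 0.5·9 − 0.5·9.5 = -0.2500; (r_i+r_j)·cross = 1·-0.2500 = -0.2500
Σcross = 1006.5000 → A = |Σcross|/2 = 503.2500 mm²
Σ(r_i+r_j)·cross = 27979.0000 → first moment M = |Σ|/6 = 4663.1667
R_c = M/A = 4663.1667/503.2500 = 9.2661 mm
θ = 321° = 5.602507 rad
V = θ·R_c·A = 5.602507·9.2661·503.2500 = 26125.423 mm³

Volume = 26125.423 mm³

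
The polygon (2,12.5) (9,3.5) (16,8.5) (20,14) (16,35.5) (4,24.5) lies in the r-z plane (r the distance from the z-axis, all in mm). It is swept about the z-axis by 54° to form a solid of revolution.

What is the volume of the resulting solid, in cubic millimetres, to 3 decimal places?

Profile (r,z), 6 vertices: (2,12.5) (9,3.5) (16,8.5) (20,14) (16,35.5) (4,24.5)
edge 0: (2,12.5)→(9,3.5)  cross = 2·3.5 − 9·12.5 = -105.5000; (r_i+r_j)·cross = 11·-105.5000 = -1160.5000
edge 1: (9,3.5)→(16,8.5)  cross = 9·8.5 − 16·3.5 = 20.5000; (r_i+r_j)·cross = 25·20.5000 = 512.5000
edge 2: (16,8.5)→(20,14)  cross = 16·14 − 20·8.5 = 54.0000; (r_i+r_j)·cross = 36·54.0000 = 1944.0000
edge 3: (20,14)→(16,35.5)  cross = 20·35.5 − 16·14 = 486.0000; (r_i+r_j)·cross = 36·486.0000 = 17496.0000
edge 4: (16,35.5)→(4,24.5)  cross = 16·24.5 − 4·35.5 = 250.0000; (r_i+r_j)·cross = 20·250.0000 = 5000.0000
edge 5: (4,24.5)→(2,12.5)  cross = 4·12.5 − 2·24.5 = 1.0000; (r_i+r_j)·cross = 6·1.0000 = 6.0000
Σcross = 706.0000 → A = |Σcross|/2 = 353.0000 mm²
Σ(r_i+r_j)·cross = 23798.0000 → first moment M = |Σ|/6 = 3966.3333
R_c = M/A = 3966.3333/353.0000 = 11.2361 mm
θ = 54° = 0.942478 rad
V = θ·R_c·A = 0.942478·11.2361·353.0000 = 3738.181 mm³

Volume = 3738.181 mm³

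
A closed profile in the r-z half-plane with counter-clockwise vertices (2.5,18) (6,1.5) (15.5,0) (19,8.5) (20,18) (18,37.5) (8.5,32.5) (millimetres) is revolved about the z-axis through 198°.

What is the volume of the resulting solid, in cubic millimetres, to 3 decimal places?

Profile (r,z), 7 vertices: (2.5,18) (6,1.5) (15.5,0) (19,8.5) (20,18) (18,37.5) (8.5,32.5)
edge 0: (2.5,18)→(6,1.5)  cross = 2.5·1.5 − 6·18 = -104.2500; (r_i+r_j)·cross = 8.5·-104.2500 = -886.1250
edge 1: (6,1.5)→(15.5,0)  cross = 6·0 − 15.5·1.5 = -23.2500; (r_i+r_j)·cross = 21.5·-23.2500 = -499.8750
edge 2: (15.5,0)→(19,8.5)  cross = 15.5·8.5 − 19·0 = 131.7500; (r_i+r_j)·cross = 34.5·131.7500 = 4545.3750
edge 3: (19,8.5)→(20,18)  cross = 19·18 − 20·8.5 = 172.0000; (r_i+r_j)·cross = 39·172.0000 = 6708.0000
edge 4: (20,18)→(18,37.5)  cross = 20·37.5 − 18·18 = 426.0000; (r_i+r_j)·cross = 38·426.0000 = 16188.0000
edge 5: (18,37.5)→(8.5,32.5)  cross = 18·32.5 − 8.5·37.5 = 266.2500; (r_i+r_j)·cross = 26.5·266.2500 = 7055.6250
edge 6: (8.5,32.5)→(2.5,18)  cross = 8.5·18 − 2.5·32.5 = 71.7500; (r_i+r_j)·cross = 11·71.7500 = 789.2500
Σcross = 940.2500 → A = |Σcross|/2 = 470.1250 mm²
Σ(r_i+r_j)·cross = 33900.2500 → first moment M = |Σ|/6 = 5650.0417
R_c = M/A = 5650.0417/470.1250 = 12.0182 mm
θ = 198° = 3.455752 rad
V = θ·R_c·A = 3.455752·12.0182·470.1250 = 19525.142 mm³

Volume = 19525.142 mm³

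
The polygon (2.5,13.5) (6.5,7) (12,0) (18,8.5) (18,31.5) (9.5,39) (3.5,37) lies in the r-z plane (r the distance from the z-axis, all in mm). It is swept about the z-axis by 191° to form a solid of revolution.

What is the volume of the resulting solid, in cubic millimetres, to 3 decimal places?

Volume = 16321.688 mm³

Profile (r,z), 7 vertices: (2.5,13.5) (6.5,7) (12,0) (18,8.5) (18,31.5) (9.5,39) (3.5,37)
edge 0: (2.5,13.5)→(6.5,7)  cross = 2.5·7 − 6.5·13.5 = -70.2500; (r_i+r_j)·cross = 9·-70.2500 = -632.2500
edge 1: (6.5,7)→(12,0)  cross = 6.5·0 − 12·7 = -84.0000; (r_i+r_j)·cross = 18.5·-84.0000 = -1554.0000
edge 2: (12,0)→(18,8.5)  cross = 12·8.5 − 18·0 = 102.0000; (r_i+r_j)·cross = 30·102.0000 = 3060.0000
edge 3: (18,8.5)→(18,31.5)  cross = 18·31.5 − 18·8.5 = 414.0000; (r_i+r_j)·cross = 36·414.0000 = 14904.0000
edge 4: (18,31.5)→(9.5,39)  cross = 18·39 − 9.5·31.5 = 402.7500; (r_i+r_j)·cross = 27.5·402.7500 = 11075.6250
edge 5: (9.5,39)→(3.5,37)  cross = 9.5·37 − 3.5·39 = 215.0000; (r_i+r_j)·cross = 13·215.0000 = 2795.0000
edge 6: (3.5,37)→(2.5,13.5)  cross = 3.5·13.5 − 2.5·37 = -45.2500; (r_i+r_j)·cross = 6·-45.2500 = -271.5000
Σcross = 934.2500 → A = |Σcross|/2 = 467.1250 mm²
Σ(r_i+r_j)·cross = 29376.8750 → first moment M = |Σ|/6 = 4896.1458
R_c = M/A = 4896.1458/467.1250 = 10.4814 mm
θ = 191° = 3.333579 rad
V = θ·R_c·A = 3.333579·10.4814·467.1250 = 16321.688 mm³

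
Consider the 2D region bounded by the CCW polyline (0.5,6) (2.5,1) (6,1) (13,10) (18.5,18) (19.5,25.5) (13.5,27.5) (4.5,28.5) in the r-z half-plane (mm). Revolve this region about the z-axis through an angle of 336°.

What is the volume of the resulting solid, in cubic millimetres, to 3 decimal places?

Profile (r,z), 8 vertices: (0.5,6) (2.5,1) (6,1) (13,10) (18.5,18) (19.5,25.5) (13.5,27.5) (4.5,28.5)
edge 0: (0.5,6)→(2.5,1)  cross = 0.5·1 − 2.5·6 = -14.5000; (r_i+r_j)·cross = 3·-14.5000 = -43.5000
edge 1: (2.5,1)→(6,1)  cross = 2.5·1 − 6·1 = -3.5000; (r_i+r_j)·cross = 8.5·-3.5000 = -29.7500
edge 2: (6,1)→(13,10)  cross = 6·10 − 13·1 = 47.0000; (r_i+r_j)·cross = 19·47.0000 = 893.0000
edge 3: (13,10)→(18.5,18)  cross = 13·18 − 18.5·10 = 49.0000; (r_i+r_j)·cross = 31.5·49.0000 = 1543.5000
edge 4: (18.5,18)→(19.5,25.5)  cross = 18.5·25.5 − 19.5·18 = 120.7500; (r_i+r_j)·cross = 38·120.7500 = 4588.5000
edge 5: (19.5,25.5)→(13.5,27.5)  cross = 19.5·27.5 − 13.5·25.5 = 192.0000; (r_i+r_j)·cross = 33·192.0000 = 6336.0000
edge 6: (13.5,27.5)→(4.5,28.5)  cross = 13.5·28.5 − 4.5·27.5 = 261.0000; (r_i+r_j)·cross = 18·261.0000 = 4698.0000
edge 7: (4.5,28.5)→(0.5,6)  cross = 4.5·6 − 0.5·28.5 = 12.7500; (r_i+r_j)·cross = 5·12.7500 = 63.7500
Σcross = 664.5000 → A = |Σcross|/2 = 332.2500 mm²
Σ(r_i+r_j)·cross = 18049.5000 → first moment M = |Σ|/6 = 3008.2500
R_c = M/A = 3008.2500/332.2500 = 9.0542 mm
θ = 336° = 5.864306 rad
V = θ·R_c·A = 5.864306·9.0542·332.2500 = 17641.299 mm³

Volume = 17641.299 mm³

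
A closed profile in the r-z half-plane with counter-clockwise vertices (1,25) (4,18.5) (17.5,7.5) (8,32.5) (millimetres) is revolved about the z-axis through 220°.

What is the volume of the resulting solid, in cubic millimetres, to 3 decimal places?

Volume = 4964.444 mm³

Profile (r,z), 4 vertices: (1,25) (4,18.5) (17.5,7.5) (8,32.5)
edge 0: (1,25)→(4,18.5)  cross = 1·18.5 − 4·25 = -81.5000; (r_i+r_j)·cross = 5·-81.5000 = -407.5000
edge 1: (4,18.5)→(17.5,7.5)  cross = 4·7.5 − 17.5·18.5 = -293.7500; (r_i+r_j)·cross = 21.5·-293.7500 = -6315.6250
edge 2: (17.5,7.5)→(8,32.5)  cross = 17.5·32.5 − 8·7.5 = 508.7500; (r_i+r_j)·cross = 25.5·508.7500 = 12973.1250
edge 3: (8,32.5)→(1,25)  cross = 8·25 − 1·32.5 = 167.5000; (r_i+r_j)·cross = 9·167.5000 = 1507.5000
Σcross = 301.0000 → A = |Σcross|/2 = 150.5000 mm²
Σ(r_i+r_j)·cross = 7757.5000 → first moment M = |Σ|/6 = 1292.9167
R_c = M/A = 1292.9167/150.5000 = 8.5908 mm
θ = 220° = 3.839724 rad
V = θ·R_c·A = 3.839724·8.5908·150.5000 = 4964.444 mm³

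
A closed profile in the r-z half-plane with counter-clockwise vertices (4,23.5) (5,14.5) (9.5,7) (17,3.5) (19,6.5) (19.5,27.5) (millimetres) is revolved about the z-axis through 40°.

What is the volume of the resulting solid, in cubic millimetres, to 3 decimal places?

Volume = 2409.311 mm³

Profile (r,z), 6 vertices: (4,23.5) (5,14.5) (9.5,7) (17,3.5) (19,6.5) (19.5,27.5)
edge 0: (4,23.5)→(5,14.5)  cross = 4·14.5 − 5·23.5 = -59.5000; (r_i+r_j)·cross = 9·-59.5000 = -535.5000
edge 1: (5,14.5)→(9.5,7)  cross = 5·7 − 9.5·14.5 = -102.7500; (r_i+r_j)·cross = 14.5·-102.7500 = -1489.8750
edge 2: (9.5,7)→(17,3.5)  cross = 9.5·3.5 − 17·7 = -85.7500; (r_i+r_j)·cross = 26.5·-85.7500 = -2272.3750
edge 3: (17,3.5)→(19,6.5)  cross = 17·6.5 − 19·3.5 = 44.0000; (r_i+r_j)·cross = 36·44.0000 = 1584.0000
edge 4: (19,6.5)→(19.5,27.5)  cross = 19·27.5 − 19.5·6.5 = 395.7500; (r_i+r_j)·cross = 38.5·395.7500 = 15236.3750
edge 5: (19.5,27.5)→(4,23.5)  cross = 19.5·23.5 − 4·27.5 = 348.2500; (r_i+r_j)·cross = 23.5·348.2500 = 8183.8750
Σcross = 540.0000 → A = |Σcross|/2 = 270.0000 mm²
Σ(r_i+r_j)·cross = 20706.5000 → first moment M = |Σ|/6 = 3451.0833
R_c = M/A = 3451.0833/270.0000 = 12.7818 mm
θ = 40° = 0.698132 rad
V = θ·R_c·A = 0.698132·12.7818·270.0000 = 2409.311 mm³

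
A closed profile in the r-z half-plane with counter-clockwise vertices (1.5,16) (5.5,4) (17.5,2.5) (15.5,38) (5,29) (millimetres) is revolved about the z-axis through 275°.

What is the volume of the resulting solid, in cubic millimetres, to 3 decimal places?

Profile (r,z), 5 vertices: (1.5,16) (5.5,4) (17.5,2.5) (15.5,38) (5,29)
edge 0: (1.5,16)→(5.5,4)  cross = 1.5·4 − 5.5·16 = -82.0000; (r_i+r_j)·cross = 7·-82.0000 = -574.0000
edge 1: (5.5,4)→(17.5,2.5)  cross = 5.5·2.5 − 17.5·4 = -56.2500; (r_i+r_j)·cross = 23·-56.2500 = -1293.7500
edge 2: (17.5,2.5)→(15.5,38)  cross = 17.5·38 − 15.5·2.5 = 626.2500; (r_i+r_j)·cross = 33·626.2500 = 20666.2500
edge 3: (15.5,38)→(5,29)  cross = 15.5·29 − 5·38 = 259.5000; (r_i+r_j)·cross = 20.5·259.5000 = 5319.7500
edge 4: (5,29)→(1.5,16)  cross = 5·16 − 1.5·29 = 36.5000; (r_i+r_j)·cross = 6.5·36.5000 = 237.2500
Σcross = 784.0000 → A = |Σcross|/2 = 392.0000 mm²
Σ(r_i+r_j)·cross = 24355.5000 → first moment M = |Σ|/6 = 4059.2500
R_c = M/A = 4059.2500/392.0000 = 10.3552 mm
θ = 275° = 4.799655 rad
V = θ·R_c·A = 4.799655·10.3552·392.0000 = 19483.001 mm³

Volume = 19483.001 mm³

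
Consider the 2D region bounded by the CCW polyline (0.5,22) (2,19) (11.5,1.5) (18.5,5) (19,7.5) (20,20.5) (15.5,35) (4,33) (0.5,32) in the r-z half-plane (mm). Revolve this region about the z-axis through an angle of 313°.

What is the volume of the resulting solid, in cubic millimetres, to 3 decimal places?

Profile (r,z), 9 vertices: (0.5,22) (2,19) (11.5,1.5) (18.5,5) (19,7.5) (20,20.5) (15.5,35) (4,33) (0.5,32)
edge 0: (0.5,22)→(2,19)  cross = 0.5·19 − 2·22 = -34.5000; (r_i+r_j)·cross = 2.5·-34.5000 = -86.2500
edge 1: (2,19)→(11.5,1.5)  cross = 2·1.5 − 11.5·19 = -215.5000; (r_i+r_j)·cross = 13.5·-215.5000 = -2909.2500
edge 2: (11.5,1.5)→(18.5,5)  cross = 11.5·5 − 18.5·1.5 = 29.7500; (r_i+r_j)·cross = 30·29.7500 = 892.5000
edge 3: (18.5,5)→(19,7.5)  cross = 18.5·7.5 − 19·5 = 43.7500; (r_i+r_j)·cross = 37.5·43.7500 = 1640.6250
edge 4: (19,7.5)→(20,20.5)  cross = 19·20.5 − 20·7.5 = 239.5000; (r_i+r_j)·cross = 39·239.5000 = 9340.5000
edge 5: (20,20.5)→(15.5,35)  cross = 20·35 − 15.5·20.5 = 382.2500; (r_i+r_j)·cross = 35.5·382.2500 = 13569.8750
edge 6: (15.5,35)→(4,33)  cross = 15.5·33 − 4·35 = 371.5000; (r_i+r_j)·cross = 19.5·371.5000 = 7244.2500
edge 7: (4,33)→(0.5,32)  cross = 4·32 − 0.5·33 = 111.5000; (r_i+r_j)·cross = 4.5·111.5000 = 501.7500
edge 8: (0.5,32)→(0.5,22)  cross = 0.5·22 − 0.5·32 = -5.0000; (r_i+r_j)·cross = 1·-5.0000 = -5.0000
Σcross = 923.2500 → A = |Σcross|/2 = 461.6250 mm²
Σ(r_i+r_j)·cross = 30189.0000 → first moment M = |Σ|/6 = 5031.5000
R_c = M/A = 5031.5000/461.6250 = 10.8995 mm
θ = 313° = 5.462881 rad
V = θ·R_c·A = 5.462881·10.8995·461.6250 = 27486.484 mm³

Volume = 27486.484 mm³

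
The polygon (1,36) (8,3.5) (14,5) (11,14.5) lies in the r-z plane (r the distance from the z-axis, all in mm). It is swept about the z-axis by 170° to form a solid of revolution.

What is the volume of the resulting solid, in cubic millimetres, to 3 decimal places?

Profile (r,z), 4 vertices: (1,36) (8,3.5) (14,5) (11,14.5)
edge 0: (1,36)→(8,3.5)  cross = 1·3.5 − 8·36 = -284.5000; (r_i+r_j)·cross = 9·-284.5000 = -2560.5000
edge 1: (8,3.5)→(14,5)  cross = 8·5 − 14·3.5 = -9.0000; (r_i+r_j)·cross = 22·-9.0000 = -198.0000
edge 2: (14,5)→(11,14.5)  cross = 14·14.5 − 11·5 = 148.0000; (r_i+r_j)·cross = 25·148.0000 = 3700.0000
edge 3: (11,14.5)→(1,36)  cross = 11·36 − 1·14.5 = 381.5000; (r_i+r_j)·cross = 12·381.5000 = 4578.0000
Σcross = 236.0000 → A = |Σcross|/2 = 118.0000 mm²
Σ(r_i+r_j)·cross = 5519.5000 → first moment M = |Σ|/6 = 919.9167
R_c = M/A = 919.9167/118.0000 = 7.7959 mm
θ = 170° = 2.967060 rad
V = θ·R_c·A = 2.967060·7.7959·118.0000 = 2729.448 mm³

Volume = 2729.448 mm³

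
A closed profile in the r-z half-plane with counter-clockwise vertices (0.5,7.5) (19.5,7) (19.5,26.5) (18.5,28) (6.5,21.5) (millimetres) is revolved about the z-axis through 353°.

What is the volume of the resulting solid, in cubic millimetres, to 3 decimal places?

Profile (r,z), 5 vertices: (0.5,7.5) (19.5,7) (19.5,26.5) (18.5,28) (6.5,21.5)
edge 0: (0.5,7.5)→(19.5,7)  cross = 0.5·7 − 19.5·7.5 = -142.7500; (r_i+r_j)·cross = 20·-142.7500 = -2855.0000
edge 1: (19.5,7)→(19.5,26.5)  cross = 19.5·26.5 − 19.5·7 = 380.2500; (r_i+r_j)·cross = 39·380.2500 = 14829.7500
edge 2: (19.5,26.5)→(18.5,28)  cross = 19.5·28 − 18.5·26.5 = 55.7500; (r_i+r_j)·cross = 38·55.7500 = 2118.5000
edge 3: (18.5,28)→(6.5,21.5)  cross = 18.5·21.5 − 6.5·28 = 215.7500; (r_i+r_j)·cross = 25·215.7500 = 5393.7500
edge 4: (6.5,21.5)→(0.5,7.5)  cross = 6.5·7.5 − 0.5·21.5 = 38.0000; (r_i+r_j)·cross = 7·38.0000 = 266.0000
Σcross = 547.0000 → A = |Σcross|/2 = 273.5000 mm²
Σ(r_i+r_j)·cross = 19753.0000 → first moment M = |Σ|/6 = 3292.1667
R_c = M/A = 3292.1667/273.5000 = 12.0372 mm
θ = 353° = 6.161012 rad
V = θ·R_c·A = 6.161012·12.0372·273.5000 = 20283.079 mm³

Volume = 20283.079 mm³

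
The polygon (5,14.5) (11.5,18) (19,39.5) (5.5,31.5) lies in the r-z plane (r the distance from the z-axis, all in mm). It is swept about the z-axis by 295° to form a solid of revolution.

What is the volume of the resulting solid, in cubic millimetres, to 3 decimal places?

Profile (r,z), 4 vertices: (5,14.5) (11.5,18) (19,39.5) (5.5,31.5)
edge 0: (5,14.5)→(11.5,18)  cross = 5·18 − 11.5·14.5 = -76.7500; (r_i+r_j)·cross = 16.5·-76.7500 = -1266.3750
edge 1: (11.5,18)→(19,39.5)  cross = 11.5·39.5 − 19·18 = 112.2500; (r_i+r_j)·cross = 30.5·112.2500 = 3423.6250
edge 2: (19,39.5)→(5.5,31.5)  cross = 19·31.5 − 5.5·39.5 = 381.2500; (r_i+r_j)·cross = 24.5·381.2500 = 9340.6250
edge 3: (5.5,31.5)→(5,14.5)  cross = 5.5·14.5 − 5·31.5 = -77.7500; (r_i+r_j)·cross = 10.5·-77.7500 = -816.3750
Σcross = 339.0000 → A = |Σcross|/2 = 169.5000 mm²
Σ(r_i+r_j)·cross = 10681.5000 → first moment M = |Σ|/6 = 1780.2500
R_c = M/A = 1780.2500/169.5000 = 10.5029 mm
θ = 295° = 5.148721 rad
V = θ·R_c·A = 5.148721·10.5029·169.5000 = 9166.011 mm³

Volume = 9166.011 mm³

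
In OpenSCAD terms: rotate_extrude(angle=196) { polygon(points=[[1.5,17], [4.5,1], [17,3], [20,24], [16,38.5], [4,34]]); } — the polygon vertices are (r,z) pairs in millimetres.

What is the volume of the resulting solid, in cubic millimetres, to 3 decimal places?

Profile (r,z), 6 vertices: (1.5,17) (4.5,1) (17,3) (20,24) (16,38.5) (4,34)
edge 0: (1.5,17)→(4.5,1)  cross = 1.5·1 − 4.5·17 = -75.0000; (r_i+r_j)·cross = 6·-75.0000 = -450.0000
edge 1: (4.5,1)→(17,3)  cross = 4.5·3 − 17·1 = -3.5000; (r_i+r_j)·cross = 21.5·-3.5000 = -75.2500
edge 2: (17,3)→(20,24)  cross = 17·24 − 20·3 = 348.0000; (r_i+r_j)·cross = 37·348.0000 = 12876.0000
edge 3: (20,24)→(16,38.5)  cross = 20·38.5 − 16·24 = 386.0000; (r_i+r_j)·cross = 36·386.0000 = 13896.0000
edge 4: (16,38.5)→(4,34)  cross = 16·34 − 4·38.5 = 390.0000; (r_i+r_j)·cross = 20·390.0000 = 7800.0000
edge 5: (4,34)→(1.5,17)  cross = 4·17 − 1.5·34 = 17.0000; (r_i+r_j)·cross = 5.5·17.0000 = 93.5000
Σcross = 1062.5000 → A = |Σcross|/2 = 531.2500 mm²
Σ(r_i+r_j)·cross = 34140.2500 → first moment M = |Σ|/6 = 5690.0417
R_c = M/A = 5690.0417/531.2500 = 10.7107 mm
θ = 196° = 3.420845 rad
V = θ·R_c·A = 3.420845·10.7107·531.2500 = 19464.752 mm³

Volume = 19464.752 mm³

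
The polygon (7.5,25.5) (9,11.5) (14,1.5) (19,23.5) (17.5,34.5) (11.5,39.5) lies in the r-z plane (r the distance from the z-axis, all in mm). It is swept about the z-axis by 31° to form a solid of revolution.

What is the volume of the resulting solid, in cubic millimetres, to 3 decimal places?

Profile (r,z), 6 vertices: (7.5,25.5) (9,11.5) (14,1.5) (19,23.5) (17.5,34.5) (11.5,39.5)
edge 0: (7.5,25.5)→(9,11.5)  cross = 7.5·11.5 − 9·25.5 = -143.2500; (r_i+r_j)·cross = 16.5·-143.2500 = -2363.6250
edge 1: (9,11.5)→(14,1.5)  cross = 9·1.5 − 14·11.5 = -147.5000; (r_i+r_j)·cross = 23·-147.5000 = -3392.5000
edge 2: (14,1.5)→(19,23.5)  cross = 14·23.5 − 19·1.5 = 300.5000; (r_i+r_j)·cross = 33·300.5000 = 9916.5000
edge 3: (19,23.5)→(17.5,34.5)  cross = 19·34.5 − 17.5·23.5 = 244.2500; (r_i+r_j)·cross = 36.5·244.2500 = 8915.1250
edge 4: (17.5,34.5)→(11.5,39.5)  cross = 17.5·39.5 − 11.5·34.5 = 294.5000; (r_i+r_j)·cross = 29·294.5000 = 8540.5000
edge 5: (11.5,39.5)→(7.5,25.5)  cross = 11.5·25.5 − 7.5·39.5 = -3.0000; (r_i+r_j)·cross = 19·-3.0000 = -57.0000
Σcross = 545.5000 → A = |Σcross|/2 = 272.7500 mm²
Σ(r_i+r_j)·cross = 21559.0000 → first moment M = |Σ|/6 = 3593.1667
R_c = M/A = 3593.1667/272.7500 = 13.1738 mm
θ = 31° = 0.541052 rad
V = θ·R_c·A = 0.541052·13.1738·272.7500 = 1944.090 mm³

Volume = 1944.090 mm³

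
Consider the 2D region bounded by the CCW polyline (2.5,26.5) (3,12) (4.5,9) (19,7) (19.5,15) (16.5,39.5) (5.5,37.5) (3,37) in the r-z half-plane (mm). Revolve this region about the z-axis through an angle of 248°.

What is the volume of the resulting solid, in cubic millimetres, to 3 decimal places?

Volume = 21871.669 mm³

Profile (r,z), 8 vertices: (2.5,26.5) (3,12) (4.5,9) (19,7) (19.5,15) (16.5,39.5) (5.5,37.5) (3,37)
edge 0: (2.5,26.5)→(3,12)  cross = 2.5·12 − 3·26.5 = -49.5000; (r_i+r_j)·cross = 5.5·-49.5000 = -272.2500
edge 1: (3,12)→(4.5,9)  cross = 3·9 − 4.5·12 = -27.0000; (r_i+r_j)·cross = 7.5·-27.0000 = -202.5000
edge 2: (4.5,9)→(19,7)  cross = 4.5·7 − 19·9 = -139.5000; (r_i+r_j)·cross = 23.5·-139.5000 = -3278.2500
edge 3: (19,7)→(19.5,15)  cross = 19·15 − 19.5·7 = 148.5000; (r_i+r_j)·cross = 38.5·148.5000 = 5717.2500
edge 4: (19.5,15)→(16.5,39.5)  cross = 19.5·39.5 − 16.5·15 = 522.7500; (r_i+r_j)·cross = 36·522.7500 = 18819.0000
edge 5: (16.5,39.5)→(5.5,37.5)  cross = 16.5·37.5 − 5.5·39.5 = 401.5000; (r_i+r_j)·cross = 22·401.5000 = 8833.0000
edge 6: (5.5,37.5)→(3,37)  cross = 5.5·37 − 3·37.5 = 91.0000; (r_i+r_j)·cross = 8.5·91.0000 = 773.5000
edge 7: (3,37)→(2.5,26.5)  cross = 3·26.5 − 2.5·37 = -13.0000; (r_i+r_j)·cross = 5.5·-13.0000 = -71.5000
Σcross = 934.7500 → A = |Σcross|/2 = 467.3750 mm²
Σ(r_i+r_j)·cross = 30318.2500 → first moment M = |Σ|/6 = 5053.0417
R_c = M/A = 5053.0417/467.3750 = 10.8115 mm
θ = 248° = 4.328417 rad
V = θ·R_c·A = 4.328417·10.8115·467.3750 = 21871.669 mm³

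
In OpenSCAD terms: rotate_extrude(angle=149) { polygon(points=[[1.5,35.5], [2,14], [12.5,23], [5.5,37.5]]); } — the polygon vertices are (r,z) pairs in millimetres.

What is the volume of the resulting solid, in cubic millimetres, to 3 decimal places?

Profile (r,z), 4 vertices: (1.5,35.5) (2,14) (12.5,23) (5.5,37.5)
edge 0: (1.5,35.5)→(2,14)  cross = 1.5·14 − 2·35.5 = -50.0000; (r_i+r_j)·cross = 3.5·-50.0000 = -175.0000
edge 1: (2,14)→(12.5,23)  cross = 2·23 − 12.5·14 = -129.0000; (r_i+r_j)·cross = 14.5·-129.0000 = -1870.5000
edge 2: (12.5,23)→(5.5,37.5)  cross = 12.5·37.5 − 5.5·23 = 342.2500; (r_i+r_j)·cross = 18·342.2500 = 6160.5000
edge 3: (5.5,37.5)→(1.5,35.5)  cross = 5.5·35.5 − 1.5·37.5 = 139.0000; (r_i+r_j)·cross = 7·139.0000 = 973.0000
Σcross = 302.2500 → A = |Σcross|/2 = 151.1250 mm²
Σ(r_i+r_j)·cross = 5088.0000 → first moment M = |Σ|/6 = 848.0000
R_c = M/A = 848.0000/151.1250 = 5.6112 mm
θ = 149° = 2.600541 rad
V = θ·R_c·A = 2.600541·5.6112·151.1250 = 2205.258 mm³

Volume = 2205.258 mm³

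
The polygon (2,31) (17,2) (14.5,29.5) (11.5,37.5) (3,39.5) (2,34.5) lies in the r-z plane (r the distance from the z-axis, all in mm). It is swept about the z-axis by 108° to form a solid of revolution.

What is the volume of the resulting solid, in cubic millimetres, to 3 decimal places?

Volume = 4810.917 mm³

Profile (r,z), 6 vertices: (2,31) (17,2) (14.5,29.5) (11.5,37.5) (3,39.5) (2,34.5)
edge 0: (2,31)→(17,2)  cross = 2·2 − 17·31 = -523.0000; (r_i+r_j)·cross = 19·-523.0000 = -9937.0000
edge 1: (17,2)→(14.5,29.5)  cross = 17·29.5 − 14.5·2 = 472.5000; (r_i+r_j)·cross = 31.5·472.5000 = 14883.7500
edge 2: (14.5,29.5)→(11.5,37.5)  cross = 14.5·37.5 − 11.5·29.5 = 204.5000; (r_i+r_j)·cross = 26·204.5000 = 5317.0000
edge 3: (11.5,37.5)→(3,39.5)  cross = 11.5·39.5 − 3·37.5 = 341.7500; (r_i+r_j)·cross = 14.5·341.7500 = 4955.3750
edge 4: (3,39.5)→(2,34.5)  cross = 3·34.5 − 2·39.5 = 24.5000; (r_i+r_j)·cross = 5·24.5000 = 122.5000
edge 5: (2,34.5)→(2,31)  cross = 2·31 − 2·34.5 = -7.0000; (r_i+r_j)·cross = 4·-7.0000 = -28.0000
Σcross = 513.2500 → A = |Σcross|/2 = 256.6250 mm²
Σ(r_i+r_j)·cross = 15313.6250 → first moment M = |Σ|/6 = 2552.2708
R_c = M/A = 2552.2708/256.6250 = 9.9455 mm
θ = 108° = 1.884956 rad
V = θ·R_c·A = 1.884956·9.9455·256.6250 = 4810.917 mm³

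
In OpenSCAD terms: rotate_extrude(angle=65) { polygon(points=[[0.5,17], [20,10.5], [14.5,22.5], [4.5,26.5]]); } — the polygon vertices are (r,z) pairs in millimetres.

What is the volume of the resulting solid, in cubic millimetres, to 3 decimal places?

Profile (r,z), 4 vertices: (0.5,17) (20,10.5) (14.5,22.5) (4.5,26.5)
edge 0: (0.5,17)→(20,10.5)  cross = 0.5·10.5 − 20·17 = -334.7500; (r_i+r_j)·cross = 20.5·-334.7500 = -6862.3750
edge 1: (20,10.5)→(14.5,22.5)  cross = 20·22.5 − 14.5·10.5 = 297.7500; (r_i+r_j)·cross = 34.5·297.7500 = 10272.3750
edge 2: (14.5,22.5)→(4.5,26.5)  cross = 14.5·26.5 − 4.5·22.5 = 283.0000; (r_i+r_j)·cross = 19·283.0000 = 5377.0000
edge 3: (4.5,26.5)→(0.5,17)  cross = 4.5·17 − 0.5·26.5 = 63.2500; (r_i+r_j)·cross = 5·63.2500 = 316.2500
Σcross = 309.2500 → A = |Σcross|/2 = 154.6250 mm²
Σ(r_i+r_j)·cross = 9103.2500 → first moment M = |Σ|/6 = 1517.2083
R_c = M/A = 1517.2083/154.6250 = 9.8122 mm
θ = 65° = 1.134464 rad
V = θ·R_c·A = 1.134464·9.8122·154.6250 = 1721.218 mm³

Volume = 1721.218 mm³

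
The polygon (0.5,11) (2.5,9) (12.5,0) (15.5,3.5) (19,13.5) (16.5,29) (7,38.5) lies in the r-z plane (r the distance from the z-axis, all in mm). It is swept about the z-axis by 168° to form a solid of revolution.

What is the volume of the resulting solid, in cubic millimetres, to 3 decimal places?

Volume = 13017.416 mm³

Profile (r,z), 7 vertices: (0.5,11) (2.5,9) (12.5,0) (15.5,3.5) (19,13.5) (16.5,29) (7,38.5)
edge 0: (0.5,11)→(2.5,9)  cross = 0.5·9 − 2.5·11 = -23.0000; (r_i+r_j)·cross = 3·-23.0000 = -69.0000
edge 1: (2.5,9)→(12.5,0)  cross = 2.5·0 − 12.5·9 = -112.5000; (r_i+r_j)·cross = 15·-112.5000 = -1687.5000
edge 2: (12.5,0)→(15.5,3.5)  cross = 12.5·3.5 − 15.5·0 = 43.7500; (r_i+r_j)·cross = 28·43.7500 = 1225.0000
edge 3: (15.5,3.5)→(19,13.5)  cross = 15.5·13.5 − 19·3.5 = 142.7500; (r_i+r_j)·cross = 34.5·142.7500 = 4924.8750
edge 4: (19,13.5)→(16.5,29)  cross = 19·29 − 16.5·13.5 = 328.2500; (r_i+r_j)·cross = 35.5·328.2500 = 11652.8750
edge 5: (16.5,29)→(7,38.5)  cross = 16.5·38.5 − 7·29 = 432.2500; (r_i+r_j)·cross = 23.5·432.2500 = 10157.8750
edge 6: (7,38.5)→(0.5,11)  cross = 7·11 − 0.5·38.5 = 57.7500; (r_i+r_j)·cross = 7.5·57.7500 = 433.1250
Σcross = 869.2500 → A = |Σcross|/2 = 434.6250 mm²
Σ(r_i+r_j)·cross = 26637.2500 → first moment M = |Σ|/6 = 4439.5417
R_c = M/A = 4439.5417/434.6250 = 10.2146 mm
θ = 168° = 2.932153 rad
V = θ·R_c·A = 2.932153·10.2146·434.6250 = 13017.416 mm³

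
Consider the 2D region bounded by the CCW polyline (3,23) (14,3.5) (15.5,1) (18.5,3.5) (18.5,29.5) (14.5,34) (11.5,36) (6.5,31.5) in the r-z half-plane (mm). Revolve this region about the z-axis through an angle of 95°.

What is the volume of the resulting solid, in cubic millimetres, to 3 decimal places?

Profile (r,z), 8 vertices: (3,23) (14,3.5) (15.5,1) (18.5,3.5) (18.5,29.5) (14.5,34) (11.5,36) (6.5,31.5)
edge 0: (3,23)→(14,3.5)  cross = 3·3.5 − 14·23 = -311.5000; (r_i+r_j)·cross = 17·-311.5000 = -5295.5000
edge 1: (14,3.5)→(15.5,1)  cross = 14·1 − 15.5·3.5 = -40.2500; (r_i+r_j)·cross = 29.5·-40.2500 = -1187.3750
edge 2: (15.5,1)→(18.5,3.5)  cross = 15.5·3.5 − 18.5·1 = 35.7500; (r_i+r_j)·cross = 34·35.7500 = 1215.5000
edge 3: (18.5,3.5)→(18.5,29.5)  cross = 18.5·29.5 − 18.5·3.5 = 481.0000; (r_i+r_j)·cross = 37·481.0000 = 17797.0000
edge 4: (18.5,29.5)→(14.5,34)  cross = 18.5·34 − 14.5·29.5 = 201.2500; (r_i+r_j)·cross = 33·201.2500 = 6641.2500
edge 5: (14.5,34)→(11.5,36)  cross = 14.5·36 − 11.5·34 = 131.0000; (r_i+r_j)·cross = 26·131.0000 = 3406.0000
edge 6: (11.5,36)→(6.5,31.5)  cross = 11.5·31.5 − 6.5·36 = 128.2500; (r_i+r_j)·cross = 18·128.2500 = 2308.5000
edge 7: (6.5,31.5)→(3,23)  cross = 6.5·23 − 3·31.5 = 55.0000; (r_i+r_j)·cross = 9.5·55.0000 = 522.5000
Σcross = 680.5000 → A = |Σcross|/2 = 340.2500 mm²
Σ(r_i+r_j)·cross = 25407.8750 → first moment M = |Σ|/6 = 4234.6458
R_c = M/A = 4234.6458/340.2500 = 12.4457 mm
θ = 95° = 1.658063 rad
V = θ·R_c·A = 1.658063·12.4457·340.2500 = 7021.309 mm³

Volume = 7021.309 mm³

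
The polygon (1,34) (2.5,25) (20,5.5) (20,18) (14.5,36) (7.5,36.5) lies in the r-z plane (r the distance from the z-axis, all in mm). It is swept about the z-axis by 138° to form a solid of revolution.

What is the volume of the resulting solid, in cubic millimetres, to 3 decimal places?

Profile (r,z), 6 vertices: (1,34) (2.5,25) (20,5.5) (20,18) (14.5,36) (7.5,36.5)
edge 0: (1,34)→(2.5,25)  cross = 1·25 − 2.5·34 = -60.0000; (r_i+r_j)·cross = 3.5·-60.0000 = -210.0000
edge 1: (2.5,25)→(20,5.5)  cross = 2.5·5.5 − 20·25 = -486.2500; (r_i+r_j)·cross = 22.5·-486.2500 = -10940.6250
edge 2: (20,5.5)→(20,18)  cross = 20·18 − 20·5.5 = 250.0000; (r_i+r_j)·cross = 40·250.0000 = 10000.0000
edge 3: (20,18)→(14.5,36)  cross = 20·36 − 14.5·18 = 459.0000; (r_i+r_j)·cross = 34.5·459.0000 = 15835.5000
edge 4: (14.5,36)→(7.5,36.5)  cross = 14.5·36.5 − 7.5·36 = 259.2500; (r_i+r_j)·cross = 22·259.2500 = 5703.5000
edge 5: (7.5,36.5)→(1,34)  cross = 7.5·34 − 1·36.5 = 218.5000; (r_i+r_j)·cross = 8.5·218.5000 = 1857.2500
Σcross = 640.5000 → A = |Σcross|/2 = 320.2500 mm²
Σ(r_i+r_j)·cross = 22245.6250 → first moment M = |Σ|/6 = 3707.6042
R_c = M/A = 3707.6042/320.2500 = 11.5772 mm
θ = 138° = 2.408554 rad
V = θ·R_c·A = 2.408554·11.5772·320.2500 = 8929.966 mm³

Volume = 8929.966 mm³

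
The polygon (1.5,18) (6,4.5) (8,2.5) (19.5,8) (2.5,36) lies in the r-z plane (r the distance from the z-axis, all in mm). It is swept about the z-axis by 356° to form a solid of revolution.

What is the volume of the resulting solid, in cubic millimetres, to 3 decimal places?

Profile (r,z), 5 vertices: (1.5,18) (6,4.5) (8,2.5) (19.5,8) (2.5,36)
edge 0: (1.5,18)→(6,4.5)  cross = 1.5·4.5 − 6·18 = -101.2500; (r_i+r_j)·cross = 7.5·-101.2500 = -759.3750
edge 1: (6,4.5)→(8,2.5)  cross = 6·2.5 − 8·4.5 = -21.0000; (r_i+r_j)·cross = 14·-21.0000 = -294.0000
edge 2: (8,2.5)→(19.5,8)  cross = 8·8 − 19.5·2.5 = 15.2500; (r_i+r_j)·cross = 27.5·15.2500 = 419.3750
edge 3: (19.5,8)→(2.5,36)  cross = 19.5·36 − 2.5·8 = 682.0000; (r_i+r_j)·cross = 22·682.0000 = 15004.0000
edge 4: (2.5,36)→(1.5,18)  cross = 2.5·18 − 1.5·36 = -9.0000; (r_i+r_j)·cross = 4·-9.0000 = -36.0000
Σcross = 566.0000 → A = |Σcross|/2 = 283.0000 mm²
Σ(r_i+r_j)·cross = 14334.0000 → first moment M = |Σ|/6 = 2389.0000
R_c = M/A = 2389.0000/283.0000 = 8.4417 mm
θ = 356° = 6.213372 rad
V = θ·R_c·A = 6.213372·8.4417·283.0000 = 14843.746 mm³

Volume = 14843.746 mm³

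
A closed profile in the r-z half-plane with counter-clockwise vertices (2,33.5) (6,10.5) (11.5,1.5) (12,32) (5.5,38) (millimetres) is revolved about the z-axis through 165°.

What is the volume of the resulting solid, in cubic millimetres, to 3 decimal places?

Volume = 5059.437 mm³

Profile (r,z), 5 vertices: (2,33.5) (6,10.5) (11.5,1.5) (12,32) (5.5,38)
edge 0: (2,33.5)→(6,10.5)  cross = 2·10.5 − 6·33.5 = -180.0000; (r_i+r_j)·cross = 8·-180.0000 = -1440.0000
edge 1: (6,10.5)→(11.5,1.5)  cross = 6·1.5 − 11.5·10.5 = -111.7500; (r_i+r_j)·cross = 17.5·-111.7500 = -1955.6250
edge 2: (11.5,1.5)→(12,32)  cross = 11.5·32 − 12·1.5 = 350.0000; (r_i+r_j)·cross = 23.5·350.0000 = 8225.0000
edge 3: (12,32)→(5.5,38)  cross = 12·38 − 5.5·32 = 280.0000; (r_i+r_j)·cross = 17.5·280.0000 = 4900.0000
edge 4: (5.5,38)→(2,33.5)  cross = 5.5·33.5 − 2·38 = 108.2500; (r_i+r_j)·cross = 7.5·108.2500 = 811.8750
Σcross = 446.5000 → A = |Σcross|/2 = 223.2500 mm²
Σ(r_i+r_j)·cross = 10541.2500 → first moment M = |Σ|/6 = 1756.8750
R_c = M/A = 1756.8750/223.2500 = 7.8695 mm
θ = 165° = 2.879793 rad
V = θ·R_c·A = 2.879793·7.8695·223.2500 = 5059.437 mm³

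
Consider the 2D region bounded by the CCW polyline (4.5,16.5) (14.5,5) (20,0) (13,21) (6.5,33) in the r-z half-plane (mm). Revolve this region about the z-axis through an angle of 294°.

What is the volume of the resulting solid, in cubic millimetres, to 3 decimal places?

Volume = 9870.635 mm³

Profile (r,z), 5 vertices: (4.5,16.5) (14.5,5) (20,0) (13,21) (6.5,33)
edge 0: (4.5,16.5)→(14.5,5)  cross = 4.5·5 − 14.5·16.5 = -216.7500; (r_i+r_j)·cross = 19·-216.7500 = -4118.2500
edge 1: (14.5,5)→(20,0)  cross = 14.5·0 − 20·5 = -100.0000; (r_i+r_j)·cross = 34.5·-100.0000 = -3450.0000
edge 2: (20,0)→(13,21)  cross = 20·21 − 13·0 = 420.0000; (r_i+r_j)·cross = 33·420.0000 = 13860.0000
edge 3: (13,21)→(6.5,33)  cross = 13·33 − 6.5·21 = 292.5000; (r_i+r_j)·cross = 19.5·292.5000 = 5703.7500
edge 4: (6.5,33)→(4.5,16.5)  cross = 6.5·16.5 − 4.5·33 = -41.2500; (r_i+r_j)·cross = 11·-41.2500 = -453.7500
Σcross = 354.5000 → A = |Σcross|/2 = 177.2500 mm²
Σ(r_i+r_j)·cross = 11541.7500 → first moment M = |Σ|/6 = 1923.6250
R_c = M/A = 1923.6250/177.2500 = 10.8526 mm
θ = 294° = 5.131268 rad
V = θ·R_c·A = 5.131268·10.8526·177.2500 = 9870.635 mm³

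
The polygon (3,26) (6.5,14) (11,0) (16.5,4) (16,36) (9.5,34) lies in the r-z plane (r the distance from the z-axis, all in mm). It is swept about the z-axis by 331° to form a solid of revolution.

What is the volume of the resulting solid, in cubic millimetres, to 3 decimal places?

Volume = 20698.171 mm³

Profile (r,z), 6 vertices: (3,26) (6.5,14) (11,0) (16.5,4) (16,36) (9.5,34)
edge 0: (3,26)→(6.5,14)  cross = 3·14 − 6.5·26 = -127.0000; (r_i+r_j)·cross = 9.5·-127.0000 = -1206.5000
edge 1: (6.5,14)→(11,0)  cross = 6.5·0 − 11·14 = -154.0000; (r_i+r_j)·cross = 17.5·-154.0000 = -2695.0000
edge 2: (11,0)→(16.5,4)  cross = 11·4 − 16.5·0 = 44.0000; (r_i+r_j)·cross = 27.5·44.0000 = 1210.0000
edge 3: (16.5,4)→(16,36)  cross = 16.5·36 − 16·4 = 530.0000; (r_i+r_j)·cross = 32.5·530.0000 = 17225.0000
edge 4: (16,36)→(9.5,34)  cross = 16·34 − 9.5·36 = 202.0000; (r_i+r_j)·cross = 25.5·202.0000 = 5151.0000
edge 5: (9.5,34)→(3,26)  cross = 9.5·26 − 3·34 = 145.0000; (r_i+r_j)·cross = 12.5·145.0000 = 1812.5000
Σcross = 640.0000 → A = |Σcross|/2 = 320.0000 mm²
Σ(r_i+r_j)·cross = 21497.0000 → first moment M = |Σ|/6 = 3582.8333
R_c = M/A = 3582.8333/320.0000 = 11.1964 mm
θ = 331° = 5.777040 rad
V = θ·R_c·A = 5.777040·11.1964·320.0000 = 20698.171 mm³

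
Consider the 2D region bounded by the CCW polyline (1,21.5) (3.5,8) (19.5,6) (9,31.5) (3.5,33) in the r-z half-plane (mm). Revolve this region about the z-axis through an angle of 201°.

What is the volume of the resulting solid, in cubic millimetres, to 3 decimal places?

Profile (r,z), 5 vertices: (1,21.5) (3.5,8) (19.5,6) (9,31.5) (3.5,33)
edge 0: (1,21.5)→(3.5,8)  cross = 1·8 − 3.5·21.5 = -67.2500; (r_i+r_j)·cross = 4.5·-67.2500 = -302.6250
edge 1: (3.5,8)→(19.5,6)  cross = 3.5·6 − 19.5·8 = -135.0000; (r_i+r_j)·cross = 23·-135.0000 = -3105.0000
edge 2: (19.5,6)→(9,31.5)  cross = 19.5·31.5 − 9·6 = 560.2500; (r_i+r_j)·cross = 28.5·560.2500 = 15967.1250
edge 3: (9,31.5)→(3.5,33)  cross = 9·33 − 3.5·31.5 = 186.7500; (r_i+r_j)·cross = 12.5·186.7500 = 2334.3750
edge 4: (3.5,33)→(1,21.5)  cross = 3.5·21.5 − 1·33 = 42.2500; (r_i+r_j)·cross = 4.5·42.2500 = 190.1250
Σcross = 587.0000 → A = |Σcross|/2 = 293.5000 mm²
Σ(r_i+r_j)·cross = 15084.0000 → first moment M = |Σ|/6 = 2514.0000
R_c = M/A = 2514.0000/293.5000 = 8.5656 mm
θ = 201° = 3.508112 rad
V = θ·R_c·A = 3.508112·8.5656·293.5000 = 8819.393 mm³

Volume = 8819.393 mm³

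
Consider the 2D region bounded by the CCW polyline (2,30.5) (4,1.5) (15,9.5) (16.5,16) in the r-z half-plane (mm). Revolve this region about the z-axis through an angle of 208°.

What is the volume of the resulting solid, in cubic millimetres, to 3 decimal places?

Volume = 6607.723 mm³

Profile (r,z), 4 vertices: (2,30.5) (4,1.5) (15,9.5) (16.5,16)
edge 0: (2,30.5)→(4,1.5)  cross = 2·1.5 − 4·30.5 = -119.0000; (r_i+r_j)·cross = 6·-119.0000 = -714.0000
edge 1: (4,1.5)→(15,9.5)  cross = 4·9.5 − 15·1.5 = 15.5000; (r_i+r_j)·cross = 19·15.5000 = 294.5000
edge 2: (15,9.5)→(16.5,16)  cross = 15·16 − 16.5·9.5 = 83.2500; (r_i+r_j)·cross = 31.5·83.2500 = 2622.3750
edge 3: (16.5,16)→(2,30.5)  cross = 16.5·30.5 − 2·16 = 471.2500; (r_i+r_j)·cross = 18.5·471.2500 = 8718.1250
Σcross = 451.0000 → A = |Σcross|/2 = 225.5000 mm²
Σ(r_i+r_j)·cross = 10921.0000 → first moment M = |Σ|/6 = 1820.1667
R_c = M/A = 1820.1667/225.5000 = 8.0717 mm
θ = 208° = 3.630285 rad
V = θ·R_c·A = 3.630285·8.0717·225.5000 = 6607.723 mm³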